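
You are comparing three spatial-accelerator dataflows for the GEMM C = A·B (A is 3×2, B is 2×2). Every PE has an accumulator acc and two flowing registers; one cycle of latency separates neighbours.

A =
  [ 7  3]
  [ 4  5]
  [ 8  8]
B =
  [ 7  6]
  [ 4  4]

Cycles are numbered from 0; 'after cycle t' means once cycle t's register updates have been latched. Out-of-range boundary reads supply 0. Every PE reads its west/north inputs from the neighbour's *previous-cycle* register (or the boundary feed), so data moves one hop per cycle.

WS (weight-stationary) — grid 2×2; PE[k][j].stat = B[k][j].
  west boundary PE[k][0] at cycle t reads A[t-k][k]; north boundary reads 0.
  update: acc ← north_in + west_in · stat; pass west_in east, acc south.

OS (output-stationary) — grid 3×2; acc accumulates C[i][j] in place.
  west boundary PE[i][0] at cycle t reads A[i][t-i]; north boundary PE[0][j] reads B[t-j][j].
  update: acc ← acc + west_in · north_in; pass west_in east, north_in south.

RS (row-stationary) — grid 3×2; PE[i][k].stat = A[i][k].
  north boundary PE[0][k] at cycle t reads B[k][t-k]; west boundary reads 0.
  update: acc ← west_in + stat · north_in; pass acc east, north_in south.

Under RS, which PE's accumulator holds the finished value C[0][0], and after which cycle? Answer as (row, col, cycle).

(row, col, cycle) = (0, 1, 1)

RS — PE[0][1] is where C[0][0] collects:
  @0  [0,1]  acc 0  |  →0  ↓0
  @1  [0,1]  acc 61  |  →61  ↓4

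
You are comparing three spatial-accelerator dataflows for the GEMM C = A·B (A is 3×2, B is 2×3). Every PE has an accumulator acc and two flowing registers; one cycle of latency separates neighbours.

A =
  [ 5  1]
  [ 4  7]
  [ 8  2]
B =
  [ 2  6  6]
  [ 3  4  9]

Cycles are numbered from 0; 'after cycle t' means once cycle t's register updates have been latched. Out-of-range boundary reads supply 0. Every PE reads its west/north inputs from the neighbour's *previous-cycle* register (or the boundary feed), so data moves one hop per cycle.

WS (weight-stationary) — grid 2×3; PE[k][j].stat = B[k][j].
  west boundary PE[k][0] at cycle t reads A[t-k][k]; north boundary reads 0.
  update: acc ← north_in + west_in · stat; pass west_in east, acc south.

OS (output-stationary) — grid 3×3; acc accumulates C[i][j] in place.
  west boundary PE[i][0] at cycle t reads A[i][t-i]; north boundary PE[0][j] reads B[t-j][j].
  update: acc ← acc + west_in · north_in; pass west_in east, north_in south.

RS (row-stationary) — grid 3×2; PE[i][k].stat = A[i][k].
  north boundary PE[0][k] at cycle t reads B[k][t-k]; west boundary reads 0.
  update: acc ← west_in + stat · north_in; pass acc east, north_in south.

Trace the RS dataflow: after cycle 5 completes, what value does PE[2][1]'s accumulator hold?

Tracing RS — 3×2 array, target PE[2][1]:
  c0 r1c1: 0 / 0 / 0
  c0 r2c0: 0 / 0 / 0
  c0 r2c1: 0 / 0 / 0
  c1 r1c1: 0 / 0 / 0
  c1 r2c0: 0 / 0 / 0
  c1 r2c1: 0 / 0 / 0
  c2 r1c1: 29 / 29 / 3
  c2 r2c0: 16 / 16 / 2
  c2 r2c1: 0 / 0 / 0
  c3 r1c1: 52 / 52 / 4
  c3 r2c0: 48 / 48 / 6
  c3 r2c1: 22 / 22 / 3
  c4 r1c1: 87 / 87 / 9
  c4 r2c0: 48 / 48 / 6
  c4 r2c1: 56 / 56 / 4
  c5 r1c1: 0 / 0 / 0
  c5 r2c0: 0 / 0 / 0
  c5 r2c1: 66 / 66 / 9

PE[2][1].acc = 66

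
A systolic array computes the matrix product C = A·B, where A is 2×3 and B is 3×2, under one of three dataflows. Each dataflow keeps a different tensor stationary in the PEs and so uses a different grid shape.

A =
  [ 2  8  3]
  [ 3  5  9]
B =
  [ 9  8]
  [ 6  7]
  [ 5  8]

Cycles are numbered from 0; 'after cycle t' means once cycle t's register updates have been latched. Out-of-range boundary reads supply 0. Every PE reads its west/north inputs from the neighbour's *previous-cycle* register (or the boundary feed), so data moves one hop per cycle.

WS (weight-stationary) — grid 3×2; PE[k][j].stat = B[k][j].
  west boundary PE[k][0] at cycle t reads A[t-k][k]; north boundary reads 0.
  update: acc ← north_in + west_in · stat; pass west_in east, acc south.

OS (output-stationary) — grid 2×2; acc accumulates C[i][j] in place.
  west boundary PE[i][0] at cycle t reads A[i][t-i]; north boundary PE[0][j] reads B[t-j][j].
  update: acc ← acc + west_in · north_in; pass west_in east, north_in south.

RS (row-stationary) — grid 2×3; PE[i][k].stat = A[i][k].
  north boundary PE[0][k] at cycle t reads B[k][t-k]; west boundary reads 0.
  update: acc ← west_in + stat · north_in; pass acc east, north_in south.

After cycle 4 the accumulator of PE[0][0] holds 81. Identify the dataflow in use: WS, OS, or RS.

dataflow = OS

WS [3×2] PE[0][0] across cycles:
  c0 r0c0: 18 / 2 / 18
  c1 r0c0: 27 / 3 / 27
  c2 r0c0: 0 / 0 / 0
  c3 r0c0: 0 / 0 / 0
  c4 r0c0: 0 / 0 / 0
OS [2×2] PE[0][0] across cycles:
  c0 r0c0: 18 / 2 / 9
  c1 r0c0: 66 / 8 / 6
  c2 r0c0: 81 / 3 / 5
  c3 r0c0: 81 / 0 / 0
  c4 r0c0: 81 / 0 / 0
RS [2×3] PE[0][0] across cycles:
  c0 r0c0: 18 / 18 / 9
  c1 r0c0: 16 / 16 / 8
  c2 r0c0: 0 / 0 / 0
  c3 r0c0: 0 / 0 / 0
  c4 r0c0: 0 / 0 / 0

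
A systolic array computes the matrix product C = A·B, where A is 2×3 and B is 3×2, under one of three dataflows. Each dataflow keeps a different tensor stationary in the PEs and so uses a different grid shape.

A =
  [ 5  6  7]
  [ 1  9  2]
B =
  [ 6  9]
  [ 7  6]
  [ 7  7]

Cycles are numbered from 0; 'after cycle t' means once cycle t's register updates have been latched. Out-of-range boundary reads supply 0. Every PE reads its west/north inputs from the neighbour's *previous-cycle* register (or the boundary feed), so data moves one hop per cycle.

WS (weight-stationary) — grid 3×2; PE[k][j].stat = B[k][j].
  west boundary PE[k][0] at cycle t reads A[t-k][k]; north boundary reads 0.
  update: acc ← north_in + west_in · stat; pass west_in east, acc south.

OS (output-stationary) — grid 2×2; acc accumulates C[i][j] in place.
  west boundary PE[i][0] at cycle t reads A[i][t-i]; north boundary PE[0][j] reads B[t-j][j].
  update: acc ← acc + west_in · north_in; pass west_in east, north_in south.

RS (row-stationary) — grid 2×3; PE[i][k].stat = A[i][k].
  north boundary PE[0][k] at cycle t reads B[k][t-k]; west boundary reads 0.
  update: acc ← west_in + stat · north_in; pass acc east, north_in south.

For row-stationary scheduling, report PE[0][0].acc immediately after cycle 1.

PE[0][0].acc = 45

RS 2×3: PE[0][0] cycle-by-cycle (with neighbour feeds):
  step 0 · PE0,0: acc=30; fwd→30 fwd↓6
  step 1 · PE0,0: acc=45; fwd→45 fwd↓9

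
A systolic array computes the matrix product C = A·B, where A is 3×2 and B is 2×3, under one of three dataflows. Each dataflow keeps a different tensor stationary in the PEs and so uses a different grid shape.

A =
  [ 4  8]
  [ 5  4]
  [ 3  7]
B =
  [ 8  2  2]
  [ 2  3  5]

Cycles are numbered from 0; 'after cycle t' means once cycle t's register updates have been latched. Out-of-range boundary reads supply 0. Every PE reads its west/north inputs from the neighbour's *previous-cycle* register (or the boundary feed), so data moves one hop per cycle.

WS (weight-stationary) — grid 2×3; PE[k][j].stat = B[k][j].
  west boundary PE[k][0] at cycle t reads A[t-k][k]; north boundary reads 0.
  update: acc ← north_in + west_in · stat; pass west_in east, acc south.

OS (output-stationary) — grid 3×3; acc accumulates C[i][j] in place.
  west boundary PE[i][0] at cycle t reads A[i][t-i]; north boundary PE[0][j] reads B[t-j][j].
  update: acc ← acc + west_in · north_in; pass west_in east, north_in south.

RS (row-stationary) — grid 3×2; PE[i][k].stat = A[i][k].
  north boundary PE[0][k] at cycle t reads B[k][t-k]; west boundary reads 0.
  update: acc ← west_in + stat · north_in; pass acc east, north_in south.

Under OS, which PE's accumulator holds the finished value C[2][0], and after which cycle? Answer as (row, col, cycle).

OS — PE[2][0] is where C[2][0] collects:
  @0  [2,0]  acc 0  |  →0  ↓0
  @1  [2,0]  acc 0  |  →0  ↓0
  @2  [2,0]  acc 24  |  →3  ↓8
  @3  [2,0]  acc 38  |  →7  ↓2

(row, col, cycle) = (2, 0, 3)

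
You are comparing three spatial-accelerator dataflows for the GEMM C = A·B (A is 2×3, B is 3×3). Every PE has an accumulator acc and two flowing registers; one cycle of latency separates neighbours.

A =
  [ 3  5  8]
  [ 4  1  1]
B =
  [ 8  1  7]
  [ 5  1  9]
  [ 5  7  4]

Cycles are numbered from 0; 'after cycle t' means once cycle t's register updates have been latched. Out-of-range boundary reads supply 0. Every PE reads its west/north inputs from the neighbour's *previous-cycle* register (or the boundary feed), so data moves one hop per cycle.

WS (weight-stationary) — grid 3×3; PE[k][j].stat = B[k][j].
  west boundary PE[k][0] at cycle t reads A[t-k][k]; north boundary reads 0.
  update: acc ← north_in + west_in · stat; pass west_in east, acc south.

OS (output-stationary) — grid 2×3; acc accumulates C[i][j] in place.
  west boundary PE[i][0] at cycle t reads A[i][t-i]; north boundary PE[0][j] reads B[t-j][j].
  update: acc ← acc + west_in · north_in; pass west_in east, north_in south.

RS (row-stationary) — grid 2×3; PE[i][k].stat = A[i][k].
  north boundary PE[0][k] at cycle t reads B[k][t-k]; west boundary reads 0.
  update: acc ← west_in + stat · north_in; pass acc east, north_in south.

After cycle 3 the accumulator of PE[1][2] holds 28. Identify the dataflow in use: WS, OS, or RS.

WS (3×3 grid), PE[1][2]:
  c0 r1c2: 0 / 0 / 0
  c1 r1c2: 0 / 0 / 0
  c2 r1c2: 0 / 0 / 0
  c3 r1c2: 66 / 5 / 66
OS (2×3 grid), PE[1][2]:
  c0 r1c2: 0 / 0 / 0
  c1 r1c2: 0 / 0 / 0
  c2 r1c2: 0 / 0 / 0
  c3 r1c2: 28 / 4 / 7
RS (2×3 grid), PE[1][2]:
  c0 r1c2: 0 / 0 / 0
  c1 r1c2: 0 / 0 / 0
  c2 r1c2: 0 / 0 / 0
  c3 r1c2: 42 / 42 / 5

dataflow = OS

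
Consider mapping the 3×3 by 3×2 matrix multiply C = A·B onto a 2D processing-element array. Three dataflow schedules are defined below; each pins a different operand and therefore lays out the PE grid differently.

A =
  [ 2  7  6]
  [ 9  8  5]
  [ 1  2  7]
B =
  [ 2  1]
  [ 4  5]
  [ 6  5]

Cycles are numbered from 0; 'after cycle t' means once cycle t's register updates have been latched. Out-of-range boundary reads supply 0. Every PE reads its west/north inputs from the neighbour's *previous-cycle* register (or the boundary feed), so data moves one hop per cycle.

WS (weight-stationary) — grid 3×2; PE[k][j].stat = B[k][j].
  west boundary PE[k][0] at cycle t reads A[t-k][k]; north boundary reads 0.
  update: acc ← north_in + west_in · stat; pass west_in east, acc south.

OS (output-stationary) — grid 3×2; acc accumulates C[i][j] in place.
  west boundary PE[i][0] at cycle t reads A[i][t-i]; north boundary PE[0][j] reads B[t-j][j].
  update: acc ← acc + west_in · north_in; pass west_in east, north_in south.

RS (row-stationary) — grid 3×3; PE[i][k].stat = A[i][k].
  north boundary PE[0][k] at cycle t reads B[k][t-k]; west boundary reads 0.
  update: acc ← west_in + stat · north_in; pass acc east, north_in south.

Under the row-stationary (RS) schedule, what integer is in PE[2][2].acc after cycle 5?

PE[2][2].acc = 46

RS (3×3). Following PE[2][2] plus its west/north inputs:
  cycle 0: PE[1][2] → acc 0, east 0, south 0
  cycle 0: PE[2][1] → acc 0, east 0, south 0
  cycle 0: PE[2][2] → acc 0, east 0, south 0
  cycle 1: PE[1][2] → acc 0, east 0, south 0
  cycle 1: PE[2][1] → acc 0, east 0, south 0
  cycle 1: PE[2][2] → acc 0, east 0, south 0
  cycle 2: PE[1][2] → acc 0, east 0, south 0
  cycle 2: PE[2][1] → acc 0, east 0, south 0
  cycle 2: PE[2][2] → acc 0, east 0, south 0
  cycle 3: PE[1][2] → acc 80, east 80, south 6
  cycle 3: PE[2][1] → acc 10, east 10, south 4
  cycle 3: PE[2][2] → acc 0, east 0, south 0
  cycle 4: PE[1][2] → acc 74, east 74, south 5
  cycle 4: PE[2][1] → acc 11, east 11, south 5
  cycle 4: PE[2][2] → acc 52, east 52, south 6
  cycle 5: PE[1][2] → acc 0, east 0, south 0
  cycle 5: PE[2][1] → acc 0, east 0, south 0
  cycle 5: PE[2][2] → acc 46, east 46, south 5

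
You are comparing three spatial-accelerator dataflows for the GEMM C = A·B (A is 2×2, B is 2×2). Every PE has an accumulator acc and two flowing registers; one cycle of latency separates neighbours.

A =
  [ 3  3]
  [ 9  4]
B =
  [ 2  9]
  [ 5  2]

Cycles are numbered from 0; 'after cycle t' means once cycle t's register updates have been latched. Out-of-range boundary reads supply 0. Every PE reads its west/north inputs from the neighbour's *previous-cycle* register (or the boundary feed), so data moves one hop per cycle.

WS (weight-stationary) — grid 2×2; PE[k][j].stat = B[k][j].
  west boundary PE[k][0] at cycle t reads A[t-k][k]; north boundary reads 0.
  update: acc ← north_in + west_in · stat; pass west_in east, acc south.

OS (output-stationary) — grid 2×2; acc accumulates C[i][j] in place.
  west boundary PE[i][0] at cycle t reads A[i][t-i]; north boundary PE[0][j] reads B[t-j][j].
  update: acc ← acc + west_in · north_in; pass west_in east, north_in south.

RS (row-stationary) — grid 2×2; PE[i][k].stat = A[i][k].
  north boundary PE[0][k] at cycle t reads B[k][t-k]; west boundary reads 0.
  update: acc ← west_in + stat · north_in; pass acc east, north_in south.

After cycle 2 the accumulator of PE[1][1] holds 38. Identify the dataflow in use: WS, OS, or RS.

dataflow = RS

Under WS (2×2), PE[1][1]:
  cycle 0: PE[1][1] → acc 0, east 0, south 0
  cycle 1: PE[1][1] → acc 0, east 0, south 0
  cycle 2: PE[1][1] → acc 33, east 3, south 33
Under OS (2×2), PE[1][1]:
  cycle 0: PE[1][1] → acc 0, east 0, south 0
  cycle 1: PE[1][1] → acc 0, east 0, south 0
  cycle 2: PE[1][1] → acc 81, east 9, south 9
Under RS (2×2), PE[1][1]:
  cycle 0: PE[1][1] → acc 0, east 0, south 0
  cycle 1: PE[1][1] → acc 0, east 0, south 0
  cycle 2: PE[1][1] → acc 38, east 38, south 5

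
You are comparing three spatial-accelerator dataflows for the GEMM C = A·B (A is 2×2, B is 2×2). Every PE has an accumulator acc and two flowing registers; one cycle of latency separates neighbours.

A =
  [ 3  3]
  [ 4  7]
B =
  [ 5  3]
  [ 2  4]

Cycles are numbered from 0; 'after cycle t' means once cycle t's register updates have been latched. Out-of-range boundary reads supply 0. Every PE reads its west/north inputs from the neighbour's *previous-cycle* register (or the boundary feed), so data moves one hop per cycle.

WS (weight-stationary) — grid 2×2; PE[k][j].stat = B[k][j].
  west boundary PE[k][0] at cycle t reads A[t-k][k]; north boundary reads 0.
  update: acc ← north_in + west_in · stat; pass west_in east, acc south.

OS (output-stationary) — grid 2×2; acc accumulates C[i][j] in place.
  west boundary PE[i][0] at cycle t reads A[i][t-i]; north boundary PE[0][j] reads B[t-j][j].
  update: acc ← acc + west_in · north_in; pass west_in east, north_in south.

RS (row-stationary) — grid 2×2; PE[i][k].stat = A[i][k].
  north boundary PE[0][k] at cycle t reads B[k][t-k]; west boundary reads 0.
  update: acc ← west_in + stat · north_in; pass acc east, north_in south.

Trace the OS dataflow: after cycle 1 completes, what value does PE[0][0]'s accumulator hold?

PE[0][0].acc = 21

Tracing OS — 2×2 array, target PE[0][0]:
  cycle 0: PE[0][0] → acc 15, east 3, south 5
  cycle 1: PE[0][0] → acc 21, east 3, south 2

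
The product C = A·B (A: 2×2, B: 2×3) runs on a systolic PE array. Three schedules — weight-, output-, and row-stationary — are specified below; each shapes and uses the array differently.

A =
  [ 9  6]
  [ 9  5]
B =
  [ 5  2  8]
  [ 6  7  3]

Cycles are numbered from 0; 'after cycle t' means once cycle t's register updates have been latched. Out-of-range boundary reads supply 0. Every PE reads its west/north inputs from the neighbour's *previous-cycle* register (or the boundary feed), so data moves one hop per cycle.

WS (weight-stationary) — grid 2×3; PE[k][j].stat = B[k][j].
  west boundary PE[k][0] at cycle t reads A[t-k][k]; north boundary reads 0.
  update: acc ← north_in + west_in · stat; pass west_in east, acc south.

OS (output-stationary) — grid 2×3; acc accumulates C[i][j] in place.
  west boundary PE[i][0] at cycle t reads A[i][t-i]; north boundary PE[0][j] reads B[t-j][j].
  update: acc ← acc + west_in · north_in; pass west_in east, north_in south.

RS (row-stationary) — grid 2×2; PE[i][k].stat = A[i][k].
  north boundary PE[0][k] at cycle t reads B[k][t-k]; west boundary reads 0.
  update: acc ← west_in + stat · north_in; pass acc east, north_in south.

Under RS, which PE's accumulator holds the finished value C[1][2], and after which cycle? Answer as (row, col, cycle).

(row, col, cycle) = (1, 1, 4)

RS: C[1][2] accumulates in PE[1][1]:
  t=0 PE[1][1]: acc=0 h=0 v=0
  t=1 PE[1][1]: acc=0 h=0 v=0
  t=2 PE[1][1]: acc=75 h=75 v=6
  t=3 PE[1][1]: acc=53 h=53 v=7
  t=4 PE[1][1]: acc=87 h=87 v=3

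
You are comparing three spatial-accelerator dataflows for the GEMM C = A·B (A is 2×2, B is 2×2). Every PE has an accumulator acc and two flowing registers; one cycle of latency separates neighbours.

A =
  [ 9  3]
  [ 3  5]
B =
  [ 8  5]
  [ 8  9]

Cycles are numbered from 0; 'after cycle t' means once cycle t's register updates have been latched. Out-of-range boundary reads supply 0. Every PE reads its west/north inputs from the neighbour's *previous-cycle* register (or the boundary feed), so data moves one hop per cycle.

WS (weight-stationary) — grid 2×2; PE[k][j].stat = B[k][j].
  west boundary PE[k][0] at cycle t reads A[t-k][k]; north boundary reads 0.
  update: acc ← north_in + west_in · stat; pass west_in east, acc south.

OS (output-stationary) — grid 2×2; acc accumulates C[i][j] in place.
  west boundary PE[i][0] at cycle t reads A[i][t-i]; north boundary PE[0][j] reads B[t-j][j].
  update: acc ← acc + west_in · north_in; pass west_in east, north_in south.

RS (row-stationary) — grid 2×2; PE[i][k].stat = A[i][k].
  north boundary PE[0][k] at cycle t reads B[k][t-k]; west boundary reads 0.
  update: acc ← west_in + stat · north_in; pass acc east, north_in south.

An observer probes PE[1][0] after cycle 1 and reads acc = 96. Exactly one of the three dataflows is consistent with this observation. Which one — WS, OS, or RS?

dataflow = WS

WS (2×2 grid), PE[1][0]:
  after 0 — PE[1][0] acc=0, pass-E 0, pass-S 0
  after 1 — PE[1][0] acc=96, pass-E 3, pass-S 96
OS (2×2 grid), PE[1][0]:
  after 0 — PE[1][0] acc=0, pass-E 0, pass-S 0
  after 1 — PE[1][0] acc=24, pass-E 3, pass-S 8
RS (2×2 grid), PE[1][0]:
  after 0 — PE[1][0] acc=0, pass-E 0, pass-S 0
  after 1 — PE[1][0] acc=24, pass-E 24, pass-S 8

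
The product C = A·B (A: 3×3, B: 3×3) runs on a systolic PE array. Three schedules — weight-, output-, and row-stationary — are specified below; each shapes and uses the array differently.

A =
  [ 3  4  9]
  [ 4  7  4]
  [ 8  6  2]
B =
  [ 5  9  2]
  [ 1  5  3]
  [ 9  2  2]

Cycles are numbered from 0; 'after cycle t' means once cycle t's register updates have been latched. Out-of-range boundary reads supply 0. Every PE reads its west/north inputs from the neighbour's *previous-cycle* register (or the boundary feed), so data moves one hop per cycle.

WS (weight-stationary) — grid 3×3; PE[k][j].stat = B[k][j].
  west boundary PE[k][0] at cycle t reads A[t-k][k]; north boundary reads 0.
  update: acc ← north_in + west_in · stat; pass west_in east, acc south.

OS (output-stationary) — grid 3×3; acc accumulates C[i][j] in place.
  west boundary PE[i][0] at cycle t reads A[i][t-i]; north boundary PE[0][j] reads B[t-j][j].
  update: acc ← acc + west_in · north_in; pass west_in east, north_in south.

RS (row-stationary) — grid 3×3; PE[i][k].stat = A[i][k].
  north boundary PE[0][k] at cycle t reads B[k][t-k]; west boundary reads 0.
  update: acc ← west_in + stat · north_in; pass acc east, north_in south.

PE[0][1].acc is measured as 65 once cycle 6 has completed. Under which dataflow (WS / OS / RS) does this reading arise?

WS (3×3 grid), PE[0][1]:
  t=0 PE[0][1]: acc=0 h=0 v=0
  t=1 PE[0][1]: acc=27 h=3 v=27
  t=2 PE[0][1]: acc=36 h=4 v=36
  t=3 PE[0][1]: acc=72 h=8 v=72
  t=4 PE[0][1]: acc=0 h=0 v=0
  t=5 PE[0][1]: acc=0 h=0 v=0
  t=6 PE[0][1]: acc=0 h=0 v=0
OS (3×3 grid), PE[0][1]:
  t=0 PE[0][1]: acc=0 h=0 v=0
  t=1 PE[0][1]: acc=27 h=3 v=9
  t=2 PE[0][1]: acc=47 h=4 v=5
  t=3 PE[0][1]: acc=65 h=9 v=2
  t=4 PE[0][1]: acc=65 h=0 v=0
  t=5 PE[0][1]: acc=65 h=0 v=0
  t=6 PE[0][1]: acc=65 h=0 v=0
RS (3×3 grid), PE[0][1]:
  t=0 PE[0][1]: acc=0 h=0 v=0
  t=1 PE[0][1]: acc=19 h=19 v=1
  t=2 PE[0][1]: acc=47 h=47 v=5
  t=3 PE[0][1]: acc=18 h=18 v=3
  t=4 PE[0][1]: acc=0 h=0 v=0
  t=5 PE[0][1]: acc=0 h=0 v=0
  t=6 PE[0][1]: acc=0 h=0 v=0

dataflow = OS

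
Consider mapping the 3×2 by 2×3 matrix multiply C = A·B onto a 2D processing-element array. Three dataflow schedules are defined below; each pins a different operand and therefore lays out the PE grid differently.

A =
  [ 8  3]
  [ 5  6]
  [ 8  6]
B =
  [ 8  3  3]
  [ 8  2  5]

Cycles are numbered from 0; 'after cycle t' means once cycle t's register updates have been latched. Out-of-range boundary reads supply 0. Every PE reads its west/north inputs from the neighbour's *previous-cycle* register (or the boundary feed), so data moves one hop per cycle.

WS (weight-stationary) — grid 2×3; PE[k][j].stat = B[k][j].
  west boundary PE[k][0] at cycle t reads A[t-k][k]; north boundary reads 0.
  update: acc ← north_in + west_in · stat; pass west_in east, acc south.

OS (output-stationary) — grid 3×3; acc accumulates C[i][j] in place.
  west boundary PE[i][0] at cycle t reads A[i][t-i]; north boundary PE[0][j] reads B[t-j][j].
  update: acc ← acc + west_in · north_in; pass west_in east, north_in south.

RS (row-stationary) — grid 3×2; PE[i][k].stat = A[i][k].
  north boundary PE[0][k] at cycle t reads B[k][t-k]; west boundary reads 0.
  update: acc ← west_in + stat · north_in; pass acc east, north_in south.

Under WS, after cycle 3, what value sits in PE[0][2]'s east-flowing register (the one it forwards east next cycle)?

WS (2×3). Following PE[0][2] plus its west/north inputs:
  c0 r0c1: 0 / 0 / 0
  c0 r0c2: 0 / 0 / 0
  c1 r0c1: 24 / 8 / 24
  c1 r0c2: 0 / 0 / 0
  c2 r0c1: 15 / 5 / 15
  c2 r0c2: 24 / 8 / 24
  c3 r0c1: 24 / 8 / 24
  c3 r0c2: 15 / 5 / 15

register = 5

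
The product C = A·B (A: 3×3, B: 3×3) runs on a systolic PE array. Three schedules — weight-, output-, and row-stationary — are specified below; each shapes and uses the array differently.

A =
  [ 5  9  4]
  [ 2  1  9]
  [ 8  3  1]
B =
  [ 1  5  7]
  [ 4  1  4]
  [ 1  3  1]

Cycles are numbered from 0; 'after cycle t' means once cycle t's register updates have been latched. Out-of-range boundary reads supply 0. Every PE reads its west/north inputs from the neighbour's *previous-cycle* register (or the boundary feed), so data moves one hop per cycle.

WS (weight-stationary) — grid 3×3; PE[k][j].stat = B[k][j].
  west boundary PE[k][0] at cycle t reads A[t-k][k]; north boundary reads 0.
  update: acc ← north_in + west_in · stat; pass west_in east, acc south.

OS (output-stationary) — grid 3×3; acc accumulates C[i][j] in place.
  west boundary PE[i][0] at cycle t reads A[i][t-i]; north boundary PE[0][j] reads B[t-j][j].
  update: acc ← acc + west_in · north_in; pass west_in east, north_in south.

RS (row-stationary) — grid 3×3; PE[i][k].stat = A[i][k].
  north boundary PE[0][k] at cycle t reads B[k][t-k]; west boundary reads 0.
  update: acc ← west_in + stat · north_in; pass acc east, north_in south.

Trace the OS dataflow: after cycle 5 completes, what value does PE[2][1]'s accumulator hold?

PE[2][1].acc = 46

OS (3×3). Following PE[2][1] plus its west/north inputs:
  after 0 — PE[1][1] acc=0, pass-E 0, pass-S 0
  after 0 — PE[2][0] acc=0, pass-E 0, pass-S 0
  after 0 — PE[2][1] acc=0, pass-E 0, pass-S 0
  after 1 — PE[1][1] acc=0, pass-E 0, pass-S 0
  after 1 — PE[2][0] acc=0, pass-E 0, pass-S 0
  after 1 — PE[2][1] acc=0, pass-E 0, pass-S 0
  after 2 — PE[1][1] acc=10, pass-E 2, pass-S 5
  after 2 — PE[2][0] acc=8, pass-E 8, pass-S 1
  after 2 — PE[2][1] acc=0, pass-E 0, pass-S 0
  after 3 — PE[1][1] acc=11, pass-E 1, pass-S 1
  after 3 — PE[2][0] acc=20, pass-E 3, pass-S 4
  after 3 — PE[2][1] acc=40, pass-E 8, pass-S 5
  after 4 — PE[1][1] acc=38, pass-E 9, pass-S 3
  after 4 — PE[2][0] acc=21, pass-E 1, pass-S 1
  after 4 — PE[2][1] acc=43, pass-E 3, pass-S 1
  after 5 — PE[1][1] acc=38, pass-E 0, pass-S 0
  after 5 — PE[2][0] acc=21, pass-E 0, pass-S 0
  after 5 — PE[2][1] acc=46, pass-E 1, pass-S 3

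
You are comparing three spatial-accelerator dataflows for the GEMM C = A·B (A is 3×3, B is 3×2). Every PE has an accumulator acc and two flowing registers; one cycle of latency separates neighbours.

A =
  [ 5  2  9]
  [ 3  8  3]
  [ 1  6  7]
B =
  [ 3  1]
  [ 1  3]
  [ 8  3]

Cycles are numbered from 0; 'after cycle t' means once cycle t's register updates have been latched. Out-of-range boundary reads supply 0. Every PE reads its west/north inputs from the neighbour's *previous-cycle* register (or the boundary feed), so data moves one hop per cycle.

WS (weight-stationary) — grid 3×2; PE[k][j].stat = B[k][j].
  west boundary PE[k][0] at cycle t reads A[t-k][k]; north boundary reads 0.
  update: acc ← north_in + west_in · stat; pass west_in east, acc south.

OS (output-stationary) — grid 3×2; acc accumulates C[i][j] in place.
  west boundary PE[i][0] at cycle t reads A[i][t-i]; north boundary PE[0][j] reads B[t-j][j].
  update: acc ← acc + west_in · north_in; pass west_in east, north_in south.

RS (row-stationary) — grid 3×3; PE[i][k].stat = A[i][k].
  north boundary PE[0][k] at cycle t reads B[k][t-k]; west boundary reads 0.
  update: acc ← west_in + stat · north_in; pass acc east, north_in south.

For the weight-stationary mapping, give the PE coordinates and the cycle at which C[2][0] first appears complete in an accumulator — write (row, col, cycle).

(row, col, cycle) = (2, 0, 4)

WS: C[2][0] accumulates in PE[2][0]:
  after 0 — PE[2][0] acc=0, pass-E 0, pass-S 0
  after 1 — PE[2][0] acc=0, pass-E 0, pass-S 0
  after 2 — PE[2][0] acc=89, pass-E 9, pass-S 89
  after 3 — PE[2][0] acc=41, pass-E 3, pass-S 41
  after 4 — PE[2][0] acc=65, pass-E 7, pass-S 65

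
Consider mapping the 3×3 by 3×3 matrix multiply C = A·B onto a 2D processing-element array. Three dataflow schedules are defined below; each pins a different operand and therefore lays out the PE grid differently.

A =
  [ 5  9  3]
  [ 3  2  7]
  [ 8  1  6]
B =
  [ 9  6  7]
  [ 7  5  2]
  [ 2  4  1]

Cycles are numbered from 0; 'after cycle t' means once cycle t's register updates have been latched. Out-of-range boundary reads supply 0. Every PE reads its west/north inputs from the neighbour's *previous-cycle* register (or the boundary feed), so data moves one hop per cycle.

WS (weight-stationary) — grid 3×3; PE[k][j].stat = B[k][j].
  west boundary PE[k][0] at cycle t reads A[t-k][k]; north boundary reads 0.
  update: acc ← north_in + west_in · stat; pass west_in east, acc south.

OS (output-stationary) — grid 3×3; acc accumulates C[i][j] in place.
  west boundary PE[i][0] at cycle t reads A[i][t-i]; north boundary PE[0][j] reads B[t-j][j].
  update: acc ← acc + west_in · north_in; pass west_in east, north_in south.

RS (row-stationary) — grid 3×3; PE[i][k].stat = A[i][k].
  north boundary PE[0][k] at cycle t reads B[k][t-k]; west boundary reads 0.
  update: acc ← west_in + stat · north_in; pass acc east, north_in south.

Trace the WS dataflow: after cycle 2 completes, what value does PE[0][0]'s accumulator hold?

WS 3×3: PE[0][0] cycle-by-cycle (with neighbour feeds):
  cycle 0: PE[0][0] → acc 45, east 5, south 45
  cycle 1: PE[0][0] → acc 27, east 3, south 27
  cycle 2: PE[0][0] → acc 72, east 8, south 72

PE[0][0].acc = 72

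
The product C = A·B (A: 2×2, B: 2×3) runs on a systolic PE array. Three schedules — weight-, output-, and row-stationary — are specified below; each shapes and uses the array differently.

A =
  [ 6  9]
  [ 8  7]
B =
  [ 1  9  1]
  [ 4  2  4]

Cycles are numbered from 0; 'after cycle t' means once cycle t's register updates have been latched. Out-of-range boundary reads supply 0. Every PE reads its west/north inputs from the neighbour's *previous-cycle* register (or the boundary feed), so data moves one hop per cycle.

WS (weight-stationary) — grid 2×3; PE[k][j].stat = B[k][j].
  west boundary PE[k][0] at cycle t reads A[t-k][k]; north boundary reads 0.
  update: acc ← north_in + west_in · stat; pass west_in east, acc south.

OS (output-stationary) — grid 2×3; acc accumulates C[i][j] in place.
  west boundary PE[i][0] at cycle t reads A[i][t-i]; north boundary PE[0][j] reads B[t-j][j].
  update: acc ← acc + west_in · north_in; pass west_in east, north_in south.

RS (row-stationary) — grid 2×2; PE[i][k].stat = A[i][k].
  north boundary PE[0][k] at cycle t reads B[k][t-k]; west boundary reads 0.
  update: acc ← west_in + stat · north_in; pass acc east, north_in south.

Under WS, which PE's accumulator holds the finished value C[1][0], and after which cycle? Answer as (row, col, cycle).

Under WS, C[1][0] lands at PE[1][0]:
  step 0 · PE1,0: acc=0; fwd→0 fwd↓0
  step 1 · PE1,0: acc=42; fwd→9 fwd↓42
  step 2 · PE1,0: acc=36; fwd→7 fwd↓36

(row, col, cycle) = (1, 0, 2)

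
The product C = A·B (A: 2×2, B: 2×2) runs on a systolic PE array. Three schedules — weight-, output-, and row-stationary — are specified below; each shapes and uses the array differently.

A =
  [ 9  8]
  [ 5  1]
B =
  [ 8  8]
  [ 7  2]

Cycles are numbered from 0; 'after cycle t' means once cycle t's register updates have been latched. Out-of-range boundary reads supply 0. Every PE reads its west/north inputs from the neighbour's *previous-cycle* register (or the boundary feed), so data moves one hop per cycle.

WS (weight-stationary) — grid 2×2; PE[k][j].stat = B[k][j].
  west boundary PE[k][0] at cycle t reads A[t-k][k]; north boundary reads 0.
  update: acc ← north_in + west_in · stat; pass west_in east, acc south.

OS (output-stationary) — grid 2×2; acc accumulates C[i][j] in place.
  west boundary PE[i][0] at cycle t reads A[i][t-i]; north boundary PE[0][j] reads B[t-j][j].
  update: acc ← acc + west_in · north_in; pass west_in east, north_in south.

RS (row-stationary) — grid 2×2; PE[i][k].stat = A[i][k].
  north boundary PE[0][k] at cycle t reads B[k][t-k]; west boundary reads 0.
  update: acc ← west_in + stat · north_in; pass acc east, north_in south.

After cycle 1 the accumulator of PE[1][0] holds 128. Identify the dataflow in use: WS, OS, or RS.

dataflow = WS

Under WS (2×2), PE[1][0]:
  step 0 · PE1,0: acc=0; fwd→0 fwd↓0
  step 1 · PE1,0: acc=128; fwd→8 fwd↓128
Under OS (2×2), PE[1][0]:
  step 0 · PE1,0: acc=0; fwd→0 fwd↓0
  step 1 · PE1,0: acc=40; fwd→5 fwd↓8
Under RS (2×2), PE[1][0]:
  step 0 · PE1,0: acc=0; fwd→0 fwd↓0
  step 1 · PE1,0: acc=40; fwd→40 fwd↓8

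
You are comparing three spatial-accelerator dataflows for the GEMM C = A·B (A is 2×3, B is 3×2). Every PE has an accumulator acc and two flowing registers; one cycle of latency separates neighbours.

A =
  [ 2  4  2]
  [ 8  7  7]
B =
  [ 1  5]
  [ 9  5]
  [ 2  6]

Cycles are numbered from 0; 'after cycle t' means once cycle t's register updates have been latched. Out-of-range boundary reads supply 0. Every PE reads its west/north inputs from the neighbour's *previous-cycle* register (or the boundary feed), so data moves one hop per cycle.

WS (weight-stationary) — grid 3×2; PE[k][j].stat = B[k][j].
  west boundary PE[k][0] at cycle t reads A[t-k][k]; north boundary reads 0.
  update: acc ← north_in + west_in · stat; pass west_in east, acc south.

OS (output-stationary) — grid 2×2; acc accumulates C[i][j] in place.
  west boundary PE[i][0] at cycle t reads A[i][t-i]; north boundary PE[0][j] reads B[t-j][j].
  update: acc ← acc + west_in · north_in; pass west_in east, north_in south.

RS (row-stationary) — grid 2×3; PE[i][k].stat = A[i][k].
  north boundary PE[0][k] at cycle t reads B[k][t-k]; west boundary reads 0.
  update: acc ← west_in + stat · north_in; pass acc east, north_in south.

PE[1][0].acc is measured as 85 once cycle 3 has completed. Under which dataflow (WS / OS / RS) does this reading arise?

Under WS (3×2), PE[1][0]:
  step 0 · PE1,0: acc=0; fwd→0 fwd↓0
  step 1 · PE1,0: acc=38; fwd→4 fwd↓38
  step 2 · PE1,0: acc=71; fwd→7 fwd↓71
  step 3 · PE1,0: acc=0; fwd→0 fwd↓0
Under OS (2×2), PE[1][0]:
  step 0 · PE1,0: acc=0; fwd→0 fwd↓0
  step 1 · PE1,0: acc=8; fwd→8 fwd↓1
  step 2 · PE1,0: acc=71; fwd→7 fwd↓9
  step 3 · PE1,0: acc=85; fwd→7 fwd↓2
Under RS (2×3), PE[1][0]:
  step 0 · PE1,0: acc=0; fwd→0 fwd↓0
  step 1 · PE1,0: acc=8; fwd→8 fwd↓1
  step 2 · PE1,0: acc=40; fwd→40 fwd↓5
  step 3 · PE1,0: acc=0; fwd→0 fwd↓0

dataflow = OS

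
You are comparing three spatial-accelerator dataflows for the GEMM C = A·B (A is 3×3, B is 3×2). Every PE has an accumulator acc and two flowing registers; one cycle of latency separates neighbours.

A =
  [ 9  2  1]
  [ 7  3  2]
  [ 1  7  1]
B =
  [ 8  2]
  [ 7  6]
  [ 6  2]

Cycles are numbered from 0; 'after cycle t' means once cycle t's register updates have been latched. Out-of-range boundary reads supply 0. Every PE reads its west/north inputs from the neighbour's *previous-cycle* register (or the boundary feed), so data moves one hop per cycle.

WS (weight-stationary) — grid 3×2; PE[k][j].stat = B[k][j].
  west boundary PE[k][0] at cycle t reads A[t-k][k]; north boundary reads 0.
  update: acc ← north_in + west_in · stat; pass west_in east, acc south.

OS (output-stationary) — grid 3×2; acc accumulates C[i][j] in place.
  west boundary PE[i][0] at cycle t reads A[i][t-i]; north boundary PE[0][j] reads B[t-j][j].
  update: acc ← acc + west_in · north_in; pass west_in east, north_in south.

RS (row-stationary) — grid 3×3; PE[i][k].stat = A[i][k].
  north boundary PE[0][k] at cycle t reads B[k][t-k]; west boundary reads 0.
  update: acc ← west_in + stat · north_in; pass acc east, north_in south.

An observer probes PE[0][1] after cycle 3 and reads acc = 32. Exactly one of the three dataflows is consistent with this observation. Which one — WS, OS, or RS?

dataflow = OS

WS (3×2 grid), PE[0][1]:
  step 0 · PE0,1: acc=0; fwd→0 fwd↓0
  step 1 · PE0,1: acc=18; fwd→9 fwd↓18
  step 2 · PE0,1: acc=14; fwd→7 fwd↓14
  step 3 · PE0,1: acc=2; fwd→1 fwd↓2
OS (3×2 grid), PE[0][1]:
  step 0 · PE0,1: acc=0; fwd→0 fwd↓0
  step 1 · PE0,1: acc=18; fwd→9 fwd↓2
  step 2 · PE0,1: acc=30; fwd→2 fwd↓6
  step 3 · PE0,1: acc=32; fwd→1 fwd↓2
RS (3×3 grid), PE[0][1]:
  step 0 · PE0,1: acc=0; fwd→0 fwd↓0
  step 1 · PE0,1: acc=86; fwd→86 fwd↓7
  step 2 · PE0,1: acc=30; fwd→30 fwd↓6
  step 3 · PE0,1: acc=0; fwd→0 fwd↓0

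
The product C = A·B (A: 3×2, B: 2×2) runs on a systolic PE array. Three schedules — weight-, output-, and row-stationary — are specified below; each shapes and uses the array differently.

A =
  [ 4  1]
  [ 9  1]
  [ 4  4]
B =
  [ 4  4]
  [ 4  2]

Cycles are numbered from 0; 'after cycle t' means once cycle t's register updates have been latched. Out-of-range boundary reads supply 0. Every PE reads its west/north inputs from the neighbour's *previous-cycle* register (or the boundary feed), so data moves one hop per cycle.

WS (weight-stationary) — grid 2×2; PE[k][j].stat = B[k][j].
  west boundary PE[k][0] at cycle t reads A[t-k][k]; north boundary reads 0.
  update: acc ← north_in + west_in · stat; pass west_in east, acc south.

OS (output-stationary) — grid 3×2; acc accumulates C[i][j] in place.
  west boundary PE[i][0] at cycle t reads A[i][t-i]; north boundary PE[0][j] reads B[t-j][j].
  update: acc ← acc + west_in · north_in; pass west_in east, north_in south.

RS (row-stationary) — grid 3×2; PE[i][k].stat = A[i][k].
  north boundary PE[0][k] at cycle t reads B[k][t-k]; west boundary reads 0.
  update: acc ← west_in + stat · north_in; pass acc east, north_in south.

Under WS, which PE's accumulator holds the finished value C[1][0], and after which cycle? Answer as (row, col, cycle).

WS: C[1][0] accumulates in PE[1][0]:
  after 0 — PE[1][0] acc=0, pass-E 0, pass-S 0
  after 1 — PE[1][0] acc=20, pass-E 1, pass-S 20
  after 2 — PE[1][0] acc=40, pass-E 1, pass-S 40

(row, col, cycle) = (1, 0, 2)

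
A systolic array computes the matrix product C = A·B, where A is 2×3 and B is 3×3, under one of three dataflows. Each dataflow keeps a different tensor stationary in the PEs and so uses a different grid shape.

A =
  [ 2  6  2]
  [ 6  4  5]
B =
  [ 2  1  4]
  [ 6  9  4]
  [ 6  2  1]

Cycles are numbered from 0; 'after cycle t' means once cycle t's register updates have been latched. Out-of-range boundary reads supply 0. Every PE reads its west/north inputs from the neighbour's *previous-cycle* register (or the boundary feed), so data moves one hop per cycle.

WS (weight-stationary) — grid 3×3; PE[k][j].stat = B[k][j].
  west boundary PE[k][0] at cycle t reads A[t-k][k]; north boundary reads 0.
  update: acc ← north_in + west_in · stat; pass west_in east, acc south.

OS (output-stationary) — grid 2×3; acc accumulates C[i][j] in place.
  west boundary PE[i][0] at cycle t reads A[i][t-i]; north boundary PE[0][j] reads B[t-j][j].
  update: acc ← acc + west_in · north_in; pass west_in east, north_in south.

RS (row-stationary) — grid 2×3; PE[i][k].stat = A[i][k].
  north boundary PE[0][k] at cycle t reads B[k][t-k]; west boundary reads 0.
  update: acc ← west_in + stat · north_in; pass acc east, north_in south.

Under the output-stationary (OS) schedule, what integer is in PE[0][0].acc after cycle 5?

OS (2×3). Following PE[0][0] plus its west/north inputs:
  c0 r0c0: 4 / 2 / 2
  c1 r0c0: 40 / 6 / 6
  c2 r0c0: 52 / 2 / 6
  c3 r0c0: 52 / 0 / 0
  c4 r0c0: 52 / 0 / 0
  c5 r0c0: 52 / 0 / 0

PE[0][0].acc = 52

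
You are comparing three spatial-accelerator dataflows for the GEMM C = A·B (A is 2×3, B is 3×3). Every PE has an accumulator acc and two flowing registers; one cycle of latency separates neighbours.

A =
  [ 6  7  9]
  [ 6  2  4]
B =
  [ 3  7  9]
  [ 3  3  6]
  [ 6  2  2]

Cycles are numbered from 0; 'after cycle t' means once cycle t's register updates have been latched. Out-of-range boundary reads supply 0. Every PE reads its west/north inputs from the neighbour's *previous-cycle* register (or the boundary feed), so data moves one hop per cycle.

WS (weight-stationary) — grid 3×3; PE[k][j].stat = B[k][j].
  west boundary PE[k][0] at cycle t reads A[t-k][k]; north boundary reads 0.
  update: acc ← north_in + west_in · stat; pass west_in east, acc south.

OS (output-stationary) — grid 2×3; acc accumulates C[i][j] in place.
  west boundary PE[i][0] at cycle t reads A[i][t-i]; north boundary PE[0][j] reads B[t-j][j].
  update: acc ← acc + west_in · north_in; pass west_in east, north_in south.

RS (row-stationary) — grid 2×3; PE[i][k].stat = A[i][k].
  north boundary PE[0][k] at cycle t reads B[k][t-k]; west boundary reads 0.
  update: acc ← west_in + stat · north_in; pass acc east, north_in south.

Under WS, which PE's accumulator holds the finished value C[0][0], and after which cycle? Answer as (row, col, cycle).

WS — PE[2][0] is where C[0][0] collects:
  after 0 — PE[2][0] acc=0, pass-E 0, pass-S 0
  after 1 — PE[2][0] acc=0, pass-E 0, pass-S 0
  after 2 — PE[2][0] acc=93, pass-E 9, pass-S 93

(row, col, cycle) = (2, 0, 2)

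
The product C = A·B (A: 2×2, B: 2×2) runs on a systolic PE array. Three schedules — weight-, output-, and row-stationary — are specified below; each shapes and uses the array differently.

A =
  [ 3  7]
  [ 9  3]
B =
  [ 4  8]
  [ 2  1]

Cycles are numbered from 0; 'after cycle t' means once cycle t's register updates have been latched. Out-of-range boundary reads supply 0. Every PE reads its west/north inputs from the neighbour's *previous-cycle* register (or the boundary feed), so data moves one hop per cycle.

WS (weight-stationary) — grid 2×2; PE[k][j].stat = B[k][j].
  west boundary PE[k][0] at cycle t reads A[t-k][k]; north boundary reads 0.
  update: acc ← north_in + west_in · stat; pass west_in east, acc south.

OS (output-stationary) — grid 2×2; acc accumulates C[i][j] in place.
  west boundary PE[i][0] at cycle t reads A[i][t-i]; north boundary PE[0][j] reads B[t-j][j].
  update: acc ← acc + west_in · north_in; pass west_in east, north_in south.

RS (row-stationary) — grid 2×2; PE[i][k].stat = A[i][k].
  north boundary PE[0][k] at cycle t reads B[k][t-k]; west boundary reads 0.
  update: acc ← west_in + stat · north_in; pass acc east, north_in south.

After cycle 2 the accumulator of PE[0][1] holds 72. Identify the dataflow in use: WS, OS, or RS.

— WS: 2×2; PE[0][1] trace:
  step 0 · PE0,1: acc=0; fwd→0 fwd↓0
  step 1 · PE0,1: acc=24; fwd→3 fwd↓24
  step 2 · PE0,1: acc=72; fwd→9 fwd↓72
— OS: 2×2; PE[0][1] trace:
  step 0 · PE0,1: acc=0; fwd→0 fwd↓0
  step 1 · PE0,1: acc=24; fwd→3 fwd↓8
  step 2 · PE0,1: acc=31; fwd→7 fwd↓1
— RS: 2×2; PE[0][1] trace:
  step 0 · PE0,1: acc=0; fwd→0 fwd↓0
  step 1 · PE0,1: acc=26; fwd→26 fwd↓2
  step 2 · PE0,1: acc=31; fwd→31 fwd↓1

dataflow = WS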